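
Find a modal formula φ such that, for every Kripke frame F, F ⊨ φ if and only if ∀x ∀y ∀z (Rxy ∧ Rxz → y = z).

The condition is partial functionality. The CD schema ◇q → □q defines it.

◇q → □q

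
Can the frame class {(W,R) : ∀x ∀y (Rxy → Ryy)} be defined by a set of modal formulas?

This is a Sahlqvist condition; the T□ axiom □(□p → p) defines it.
Suppose □(□p→p) is valid. Take Rxy and set V(p)={w : Ryw}. Then at y, □p holds; since □(□p→p) at x, □p→p at y, so p at y, i.e. Ryy.

Yes — defined by □(□p → p)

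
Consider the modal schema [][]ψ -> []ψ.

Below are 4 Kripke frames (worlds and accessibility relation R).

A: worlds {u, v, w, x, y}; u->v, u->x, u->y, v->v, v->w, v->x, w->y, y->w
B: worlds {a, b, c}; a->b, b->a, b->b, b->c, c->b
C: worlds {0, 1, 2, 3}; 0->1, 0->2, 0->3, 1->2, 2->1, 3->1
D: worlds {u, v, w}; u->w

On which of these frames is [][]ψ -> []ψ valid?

B

This is the axiom for density; its first-order frame correspondent is forall x forall y (Rxy -> exists z (Rxz & Rzy)).
A: fails — Rwy but no z with Rwz and Rzy.
B: condition met.
C: fails — R12 but no z with R1z and Rz2.
D: fails — Ruw but no z with Ruz and Rzw.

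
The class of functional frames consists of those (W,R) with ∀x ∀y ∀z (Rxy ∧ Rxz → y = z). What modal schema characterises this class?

The condition is partial functionality. The CD schema ◇ψ → □ψ defines it.
Suppose ◇ψ→□ψ is valid. Take Rxy, Rxz and set V(ψ)={y}. Then ◇ψ at x, so □ψ at x, so ψ at z, i.e. z=y.

◇ψ → □ψ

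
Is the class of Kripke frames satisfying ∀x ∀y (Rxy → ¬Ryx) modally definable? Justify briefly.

Modal frame validity is preserved under surjective bounded morphisms.
The 5-cycle (worlds a,b,c,d,e with a→b→c→d→e→a) is asymmetric. Mapping every world to a single reflexive point • is a surjective bounded morphism, and the reflexive point is not asymmetric (R•• but asymmetry requires ¬R••).
Hence asymmetry is not modally definable.

No — not modally definable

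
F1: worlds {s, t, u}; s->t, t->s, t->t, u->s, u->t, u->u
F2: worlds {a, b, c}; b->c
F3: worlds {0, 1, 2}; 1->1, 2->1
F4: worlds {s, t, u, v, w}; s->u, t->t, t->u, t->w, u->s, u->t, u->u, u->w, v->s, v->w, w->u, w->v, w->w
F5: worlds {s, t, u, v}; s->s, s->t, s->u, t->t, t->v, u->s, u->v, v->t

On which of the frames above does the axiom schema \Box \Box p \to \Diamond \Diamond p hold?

Frame correspondent (Sahlqvist): \forall x \exists w (x R^2 w \wedge x R^2 w) — i.e. a generalized confluence (Geach) condition.
F1: satisfies the condition.
F2: fails — at a but no w with aR²w and aR²w.
F3: fails — at 0 but no w with 0R²w and 0R²w.
F4: satisfies the condition.
F5: satisfies the condition.

F1, F4, F5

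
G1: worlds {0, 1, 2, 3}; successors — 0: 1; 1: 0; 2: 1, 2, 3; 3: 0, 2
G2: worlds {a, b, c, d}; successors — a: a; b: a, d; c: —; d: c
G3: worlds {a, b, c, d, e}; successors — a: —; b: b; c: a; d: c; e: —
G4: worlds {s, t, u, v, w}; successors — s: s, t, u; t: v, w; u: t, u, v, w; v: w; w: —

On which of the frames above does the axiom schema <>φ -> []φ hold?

G3

The schema corresponds to partial functionality: forall x forall y forall z (Rxy & Rxz -> y = z).
G1: fails — 2 sees both 1 and 2.
G2: fails — b sees both a and d.
G3: holds.
G4: fails — s sees both s and t.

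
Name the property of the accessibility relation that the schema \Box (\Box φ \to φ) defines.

This schema is the T□ axiom.
Its frame correspondent is shift-reflexivity — \forall x \forall y (Rxy \to Ryy).

shift-reflexivity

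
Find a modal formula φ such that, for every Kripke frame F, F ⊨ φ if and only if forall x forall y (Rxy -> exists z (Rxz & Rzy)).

□□q → □q

The condition is density. The C4 schema □□q → □q defines it.
Suppose □□q→□q is valid. Take Rxy and set V(q)={w : xR²w}. Then □□q at x, so □q at x, so q at y, i.e. ∃z(Rxz∧Rzy).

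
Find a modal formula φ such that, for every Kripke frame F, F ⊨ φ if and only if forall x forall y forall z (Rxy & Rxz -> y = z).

The condition is partial functionality. The CD schema ◇q → □q defines it.
Suppose ◇q→□q is valid. Take Rxy, Rxz and set V(q)={y}. Then ◇q at x, so □q at x, so q at z, i.e. z=y.

◇q → □q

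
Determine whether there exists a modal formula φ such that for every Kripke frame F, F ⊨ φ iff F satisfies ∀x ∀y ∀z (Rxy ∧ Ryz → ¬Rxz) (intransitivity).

Not modally definable

Any modally definable frame class is closed under surjective bounded morphisms.
The 3-cycle (worlds s,t,u with s→t→u→s) is intransitive. Mapping every world to a single reflexive point • is a surjective bounded morphism; the reflexive point is not intransitive (R••∧R•• but R••).
So the class is not modally definable.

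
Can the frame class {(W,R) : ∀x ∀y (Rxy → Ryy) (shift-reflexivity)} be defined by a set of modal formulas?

Yes, by □(□r → r)

The condition is shift-reflexivity. A defining modal formula is □(□r → r).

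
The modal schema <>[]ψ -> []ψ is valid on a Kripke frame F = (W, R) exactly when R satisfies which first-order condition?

Equivalently (dual form): ◇ψ → □◇ψ.
Suppose ◇ψ→□◇ψ is valid. Take Rxy, Rxz and set V(ψ)={y}. Then ◇ψ at x, so □◇ψ at x, so ◇ψ at z, so some w with Rzw has ψ; w=y, i.e. Rzy. By symmetry of the argument, Ryz.

the Euclidean property: forall x forall y forall z (Rxy & Rxz -> Ryz)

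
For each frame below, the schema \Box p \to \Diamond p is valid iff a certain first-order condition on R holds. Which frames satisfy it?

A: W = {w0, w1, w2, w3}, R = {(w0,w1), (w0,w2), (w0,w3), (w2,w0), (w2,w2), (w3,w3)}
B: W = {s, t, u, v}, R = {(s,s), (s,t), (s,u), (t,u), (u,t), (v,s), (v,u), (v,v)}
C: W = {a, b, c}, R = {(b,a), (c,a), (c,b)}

Frame correspondent (Sahlqvist): \forall x \exists y Rxy — i.e. seriality.
A: fails — world w1 has no successor.
B: satisfies the condition.
C: fails — world a has no successor.

B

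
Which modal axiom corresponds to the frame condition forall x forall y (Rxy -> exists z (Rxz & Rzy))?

A defining formula is □□s → □s (the C4 axiom).

□□s → □s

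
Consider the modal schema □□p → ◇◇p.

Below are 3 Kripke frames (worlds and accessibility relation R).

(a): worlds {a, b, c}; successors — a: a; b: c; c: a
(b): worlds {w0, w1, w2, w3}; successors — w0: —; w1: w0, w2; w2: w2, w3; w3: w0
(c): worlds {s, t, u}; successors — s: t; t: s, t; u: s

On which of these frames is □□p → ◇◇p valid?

The schema corresponds to a generalized confluence (Geach) condition: ∀x ∃w (xR²w ∧ xR²w).
(a): condition met.
(b): fails — at w0 but no w with w0R²w and w0R²w.
(c): condition met.

(a), (c)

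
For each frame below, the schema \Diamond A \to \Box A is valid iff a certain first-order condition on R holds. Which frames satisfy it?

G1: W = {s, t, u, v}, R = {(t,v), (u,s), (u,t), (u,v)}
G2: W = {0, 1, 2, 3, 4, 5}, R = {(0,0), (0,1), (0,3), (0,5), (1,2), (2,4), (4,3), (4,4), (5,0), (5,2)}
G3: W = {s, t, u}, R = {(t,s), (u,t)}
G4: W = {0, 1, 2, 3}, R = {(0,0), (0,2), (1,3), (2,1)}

This is the axiom for partial functionality; its first-order frame correspondent is \forall x \forall y \forall z (Rxy \wedge Rxz \to y = z).
G1: fails — u sees both s and t.
G2: fails — 0 sees both 0 and 1.
G3: ✓.
G4: fails — 0 sees both 0 and 2.

G3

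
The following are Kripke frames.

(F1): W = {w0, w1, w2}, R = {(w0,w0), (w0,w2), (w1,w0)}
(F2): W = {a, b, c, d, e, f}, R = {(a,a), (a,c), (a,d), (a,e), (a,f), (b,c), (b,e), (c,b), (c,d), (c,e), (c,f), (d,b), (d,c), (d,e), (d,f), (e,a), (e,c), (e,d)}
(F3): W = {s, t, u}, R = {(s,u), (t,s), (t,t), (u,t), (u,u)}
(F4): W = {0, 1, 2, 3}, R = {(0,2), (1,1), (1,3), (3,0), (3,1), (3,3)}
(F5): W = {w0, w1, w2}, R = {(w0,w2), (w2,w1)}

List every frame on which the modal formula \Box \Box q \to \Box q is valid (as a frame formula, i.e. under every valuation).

(F1), (F2), (F3)

The schema corresponds to density: \forall x \forall y (Rxy \to \exists z (Rxz \wedge Rzy)).
(F1): condition met.
(F2): condition met.
(F3): condition met.
(F4): fails — R02 but no z with R0z and Rz2.
(F5): fails — Rw0w2 but no z with Rw0z and Rzw2.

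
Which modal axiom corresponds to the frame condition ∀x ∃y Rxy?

□s → ◇s

The condition is seriality. The D schema □s → ◇s defines it.
Suppose □s→◇s is valid. At any x set V(s)=W. Then □s at x, so ◇s at x, so x has a successor.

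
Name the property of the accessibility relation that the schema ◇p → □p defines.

This schema is the CD axiom.
It corresponds to partial functionality: ∀x ∀y ∀z (Rxy ∧ Rxz → y = z).

partial functionality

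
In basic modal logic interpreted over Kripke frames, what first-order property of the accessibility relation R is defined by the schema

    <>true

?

◇⊤ holds at w iff w has a successor, so frame-validity of ◇⊤ is exactly seriality. Equivalently via □ψ → ◇ψ:
Suppose □ψ→◇ψ is valid. At any x set V(ψ)=W. Then □ψ at x, so ◇ψ at x, so x has a successor.
The converse is a direct semantic check.
Frame condition: forall x exists y Rxy.

Seriality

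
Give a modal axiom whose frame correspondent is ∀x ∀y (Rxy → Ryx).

The condition is symmetry. The B schema r → □◇r defines it.

r → □◇r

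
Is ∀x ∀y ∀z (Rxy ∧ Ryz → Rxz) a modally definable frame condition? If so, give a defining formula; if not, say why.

The condition is transitivity. A defining modal formula is □r → □□r.

Yes — defined by □r → □□r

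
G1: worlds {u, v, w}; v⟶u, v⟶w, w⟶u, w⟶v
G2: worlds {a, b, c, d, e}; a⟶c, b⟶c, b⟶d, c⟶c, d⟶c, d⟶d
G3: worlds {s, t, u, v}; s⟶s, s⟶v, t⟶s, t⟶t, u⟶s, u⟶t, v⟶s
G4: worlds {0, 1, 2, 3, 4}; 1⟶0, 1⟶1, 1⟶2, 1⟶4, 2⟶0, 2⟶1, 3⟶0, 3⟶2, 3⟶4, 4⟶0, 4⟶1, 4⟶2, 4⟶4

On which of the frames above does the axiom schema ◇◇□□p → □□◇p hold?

The schema corresponds to a generalized confluence (Geach) condition: ∀x ∀y ∀z ((xR²y ∧ xR²z) → ∃w (yR²w ∧ zRw)).
G1: fails — vR²u, vR²u but no t with uR²t and uRt.
G2: condition met.
G3: condition met.
G4: fails — 1R²0, 1R²0 but no w with 0R²w and 0Rw.
Valid on: G2, G3.

G2, G3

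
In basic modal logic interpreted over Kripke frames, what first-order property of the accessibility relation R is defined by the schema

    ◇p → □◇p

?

Suppose ◇p→□◇p is valid. Take Rxy, Rxz and set V(p)={y}. Then ◇p at x, so □◇p at x, so ◇p at z, so some w with Rzw has p; w=y, i.e. Rzy. By symmetry of the argument, Ryz.
The converse is a direct semantic check.
So the correspondent is the Euclidean property.

the Euclidean property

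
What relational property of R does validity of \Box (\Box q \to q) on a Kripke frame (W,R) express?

shift-reflexivity

Suppose □(□q→q) is valid. Take Rxy and set V(q)={w : Ryw}. Then at y, □q holds; since □(□q→q) at x, □q→q at y, so q at y, i.e. Ryy.
Conversely, on a frame with shift-reflexivity the schema holds at every world under every valuation.
Frame condition: \forall x \forall y (Rxy \to Ryy).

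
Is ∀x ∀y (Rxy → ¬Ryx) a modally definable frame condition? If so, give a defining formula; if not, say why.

Not definable by any modal formula

If a class were modally definable it would be closed under surjective bounded morphisms (Goldblatt–Thomason).
The 3-cycle (worlds w0,w1,w2 with w0→w1→w2→w0) is asymmetric. Mapping every world to a single reflexive point • is a surjective bounded morphism, and the reflexive point is not asymmetric (R•• but asymmetry requires ¬R••).
Hence asymmetry is not modally definable.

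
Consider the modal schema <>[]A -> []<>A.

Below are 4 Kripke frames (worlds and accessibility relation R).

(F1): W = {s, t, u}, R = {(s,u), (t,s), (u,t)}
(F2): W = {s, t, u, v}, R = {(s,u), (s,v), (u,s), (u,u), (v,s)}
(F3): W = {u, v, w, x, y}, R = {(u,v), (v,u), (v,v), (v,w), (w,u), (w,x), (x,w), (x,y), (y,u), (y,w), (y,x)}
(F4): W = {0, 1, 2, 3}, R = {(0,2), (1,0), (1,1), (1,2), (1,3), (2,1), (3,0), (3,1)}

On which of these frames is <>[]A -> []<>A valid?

(F1), (F2)

This is the axiom for convergence; its first-order frame correspondent is forall x forall y forall z (Rxy & Rxz -> exists w (Ryw & Rzw)).
(F1): ✓.
(F2): ✓.
(F3): fails — Rvw and Rvu but w and u have no common successor.
(F4): fails — R10 and R12 but 0 and 2 have no common successor.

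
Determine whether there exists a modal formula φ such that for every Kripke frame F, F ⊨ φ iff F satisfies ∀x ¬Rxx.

Modal frame validity is preserved under surjective bounded morphisms.
The 3-cycle (worlds 0,1,2 with 0→1→2→0) is irreflexive, and the map sending every world to a single reflexive point • is a surjective bounded morphism (forth: every edge maps to (•,•); back: every world has a successor). So any modal formula valid on the 3-cycle is also valid on the reflexive point, which is not irreflexive.
Hence irreflexivity is not modally definable.

No — not modally definable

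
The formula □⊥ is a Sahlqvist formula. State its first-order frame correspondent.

emptiness of R: ∀x ∀y ¬Rxy

□⊥ is valid iff no world has any successor (otherwise □⊥ fails at any world with one).
Conversely, on a frame with emptiness of R the schema holds at every world under every valuation.
So the correspondent is emptiness of R.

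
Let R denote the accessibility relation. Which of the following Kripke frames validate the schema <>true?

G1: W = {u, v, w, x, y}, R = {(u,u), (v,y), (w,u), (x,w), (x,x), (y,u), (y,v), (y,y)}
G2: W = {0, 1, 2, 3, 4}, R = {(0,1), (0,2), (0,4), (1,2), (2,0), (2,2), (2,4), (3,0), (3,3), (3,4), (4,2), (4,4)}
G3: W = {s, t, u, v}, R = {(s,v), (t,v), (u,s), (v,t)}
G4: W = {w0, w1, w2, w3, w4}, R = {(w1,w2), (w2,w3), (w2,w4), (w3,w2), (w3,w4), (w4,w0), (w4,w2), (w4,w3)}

G1, G2, G3

Frame correspondent (Sahlqvist): forall x exists y Rxy — i.e. seriality.
G1: ✓.
G2: ✓.
G3: ✓.
G4: fails — world w0 has no successor.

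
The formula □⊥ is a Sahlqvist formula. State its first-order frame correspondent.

□⊥ is valid iff no world has any successor (otherwise □⊥ fails at any world with one).

Emptiness of R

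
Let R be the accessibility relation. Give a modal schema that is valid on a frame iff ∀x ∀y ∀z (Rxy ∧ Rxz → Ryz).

◇p → □◇p

The condition is the Euclidean property. The 5 schema ◇p → □◇p defines it.
Suppose ◇p→□◇p is valid. Take Rxy, Rxz and set V(p)={y}. Then ◇p at x, so □◇p at x, so ◇p at z, so some w with Rzw has p; w=y, i.e. Rzy. By symmetry of the argument, Ryz.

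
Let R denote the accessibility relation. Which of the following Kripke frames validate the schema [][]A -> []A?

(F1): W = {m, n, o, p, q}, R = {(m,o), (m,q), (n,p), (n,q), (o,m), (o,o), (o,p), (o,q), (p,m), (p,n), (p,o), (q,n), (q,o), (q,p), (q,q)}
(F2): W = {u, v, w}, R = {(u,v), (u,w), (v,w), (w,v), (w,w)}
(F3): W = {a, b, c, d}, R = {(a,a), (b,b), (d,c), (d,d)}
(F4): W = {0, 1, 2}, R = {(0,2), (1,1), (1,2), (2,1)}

(F2), (F3)

The schema corresponds to density: forall x forall y (Rxy -> exists z (Rxz & Rzy)).
(F1): fails — Rpn but no z with Rpz and Rzn.
(F2): ✓.
(F3): ✓.
(F4): fails — R02 but no z with R0z and Rz2.
Valid on: (F2), (F3).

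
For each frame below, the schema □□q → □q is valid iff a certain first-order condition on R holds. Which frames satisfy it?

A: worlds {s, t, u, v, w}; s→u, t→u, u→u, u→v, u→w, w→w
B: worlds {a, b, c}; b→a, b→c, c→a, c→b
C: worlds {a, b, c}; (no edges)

A, C

This is the axiom for density; its first-order frame correspondent is ∀x ∀y (Rxy → ∃z (Rxz ∧ Rzy)).
A: condition met.
B: fails — Rcb but no z with Rcz and Rzb.
C: condition met.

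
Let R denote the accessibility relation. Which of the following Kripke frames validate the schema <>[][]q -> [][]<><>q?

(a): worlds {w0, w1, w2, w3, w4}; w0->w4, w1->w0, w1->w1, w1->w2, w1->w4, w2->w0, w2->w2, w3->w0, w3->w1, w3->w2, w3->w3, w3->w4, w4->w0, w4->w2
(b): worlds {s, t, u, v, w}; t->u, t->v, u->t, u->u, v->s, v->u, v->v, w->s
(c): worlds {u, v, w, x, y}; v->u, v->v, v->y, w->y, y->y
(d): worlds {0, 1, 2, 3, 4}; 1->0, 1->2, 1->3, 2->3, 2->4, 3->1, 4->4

(a)

This is the axiom for a generalized confluence (Geach) condition; its first-order frame correspondent is forall x forall y forall z ((xRy & x R^2 z) -> exists w (y R^2 w & z R^2 w)).
(a): condition met.
(b): fails — tRu, tR²s but no w* with uR²w* and sR²w*.
(c): fails — vRu, vR²u but no t with uR²t and uR²t.
(d): fails — 1R0, 1R²1 but no w with 0R²w and 1R²w.
Valid on: (a).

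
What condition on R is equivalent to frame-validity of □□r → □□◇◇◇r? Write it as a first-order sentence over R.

This is a Sahlqvist (Geach-type) schema ◇^0□^2r → □^2◇^3r.
First-order correspondent: ∀x ∀z (xR²z → ∃w (xR²w ∧ zR³w)).

∀x ∀z (xR²z → ∃w (xR²w ∧ zR³w))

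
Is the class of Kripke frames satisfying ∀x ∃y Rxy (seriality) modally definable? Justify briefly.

Yes: it is seriality, defined by the D schema □q → ◇q.
Suppose □q→◇q is valid. At any x set V(q)=W. Then □q at x, so ◇q at x, so x has a successor.

Yes — defined by □q → ◇q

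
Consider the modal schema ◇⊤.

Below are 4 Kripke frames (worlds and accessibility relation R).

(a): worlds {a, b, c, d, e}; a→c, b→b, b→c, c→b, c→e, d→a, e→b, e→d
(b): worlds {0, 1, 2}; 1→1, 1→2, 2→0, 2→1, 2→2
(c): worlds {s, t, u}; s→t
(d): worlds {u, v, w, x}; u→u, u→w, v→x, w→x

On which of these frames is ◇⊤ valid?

This is the axiom for seriality; its first-order frame correspondent is ∀x ∃y Rxy.
(a): ✓.
(b): fails — world 0 has no successor.
(c): fails — world t has no successor.
(d): fails — world x has no successor.
Valid on: (a).

(a)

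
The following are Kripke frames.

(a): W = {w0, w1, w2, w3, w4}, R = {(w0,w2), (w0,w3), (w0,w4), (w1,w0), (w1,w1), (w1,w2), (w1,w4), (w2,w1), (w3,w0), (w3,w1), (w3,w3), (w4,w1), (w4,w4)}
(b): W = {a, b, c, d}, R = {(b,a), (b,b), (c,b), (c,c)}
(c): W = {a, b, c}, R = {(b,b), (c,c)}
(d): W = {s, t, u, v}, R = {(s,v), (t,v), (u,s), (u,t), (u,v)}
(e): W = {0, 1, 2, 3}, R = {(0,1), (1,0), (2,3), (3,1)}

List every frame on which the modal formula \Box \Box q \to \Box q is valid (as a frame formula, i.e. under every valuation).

(b), (c)

This is the axiom for density; its first-order frame correspondent is \forall x \forall y (Rxy \to \exists z (Rxz \wedge Rzy)).
(a): fails — Rw0w2 but no z with Rw0z and Rzw2.
(b): ✓.
(c): ✓.
(d): fails — Rtv but no z with Rtz and Rzv.
(e): fails — R01 but no z with R0z and Rz1.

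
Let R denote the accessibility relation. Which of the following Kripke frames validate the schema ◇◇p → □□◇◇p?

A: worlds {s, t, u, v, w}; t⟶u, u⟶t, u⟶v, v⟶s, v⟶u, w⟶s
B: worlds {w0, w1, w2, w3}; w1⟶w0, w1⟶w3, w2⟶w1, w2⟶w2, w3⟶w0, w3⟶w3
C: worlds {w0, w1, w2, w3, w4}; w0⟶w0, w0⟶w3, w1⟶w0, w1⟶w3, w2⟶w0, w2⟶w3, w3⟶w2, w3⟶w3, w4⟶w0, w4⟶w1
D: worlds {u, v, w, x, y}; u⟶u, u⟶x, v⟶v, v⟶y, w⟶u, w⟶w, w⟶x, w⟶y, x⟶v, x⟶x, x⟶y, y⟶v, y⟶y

This is the axiom for a generalized confluence (Geach) condition; its first-order frame correspondent is ∀x ∀y ∀z ((xR²y ∧ xR²z) → ∃w (y = w ∧ zR²w)).
A: fails — uR²s, uR²s but no w* with s=w* and sR²w*.
B: fails — w1R²w0, w1R²w0 but no w with w0=w and w0R²w.
C: ✓.
D: fails — uR²u, uR²v but no t with u=t and vR²t.

C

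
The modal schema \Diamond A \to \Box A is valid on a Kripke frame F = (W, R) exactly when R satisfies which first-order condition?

Partial functionality

This is the CD axiom.
It corresponds to partial functionality: \forall x \forall y \forall z (Rxy \wedge Rxz \to y = z).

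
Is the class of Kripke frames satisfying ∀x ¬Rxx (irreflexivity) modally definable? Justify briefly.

Not definable by any modal formula

Any modally definable frame class is closed under surjective bounded morphisms.
The 3-cycle (worlds s,t,u with s→t→u→s) is irreflexive, and the map sending every world to a single reflexive point • is a surjective bounded morphism (forth: every edge maps to (•,•); back: every world has a successor). So any modal formula valid on the 3-cycle is also valid on the reflexive point, which is not irreflexive.
So no modal formula (or set of formulas) defines exactly the irreflexive frames.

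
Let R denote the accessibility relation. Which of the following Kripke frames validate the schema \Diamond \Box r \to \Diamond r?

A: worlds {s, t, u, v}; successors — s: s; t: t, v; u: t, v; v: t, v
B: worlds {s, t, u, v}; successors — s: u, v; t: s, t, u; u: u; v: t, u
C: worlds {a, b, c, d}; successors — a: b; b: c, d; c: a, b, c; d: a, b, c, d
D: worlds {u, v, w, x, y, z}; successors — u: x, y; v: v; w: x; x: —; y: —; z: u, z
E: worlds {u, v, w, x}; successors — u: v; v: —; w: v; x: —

A, B

This is the axiom for a generalized confluence (Geach) condition; its first-order frame correspondent is \forall x \forall y (xRy \to \exists w (yRw \wedge xRw)).
A: ✓.
B: ✓.
C: fails — aRb but no w with bRw and aRw.
D: fails — uRx but no t with xRt and uRt.
E: fails — uRv but no t with vRt and uRt.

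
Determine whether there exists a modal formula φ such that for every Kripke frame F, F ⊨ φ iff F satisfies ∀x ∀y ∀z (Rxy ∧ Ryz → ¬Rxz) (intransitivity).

Any modally definable frame class is closed under surjective bounded morphisms.
The 5-cycle (worlds 0,1,2,3,4 with 0→1→2→3→4→0) is intransitive. Mapping every world to a single reflexive point • is a surjective bounded morphism; the reflexive point is not intransitive (R••∧R•• but R••).
So no modal formula (or set of formulas) defines exactly the intransitive frames.

No — not modally definable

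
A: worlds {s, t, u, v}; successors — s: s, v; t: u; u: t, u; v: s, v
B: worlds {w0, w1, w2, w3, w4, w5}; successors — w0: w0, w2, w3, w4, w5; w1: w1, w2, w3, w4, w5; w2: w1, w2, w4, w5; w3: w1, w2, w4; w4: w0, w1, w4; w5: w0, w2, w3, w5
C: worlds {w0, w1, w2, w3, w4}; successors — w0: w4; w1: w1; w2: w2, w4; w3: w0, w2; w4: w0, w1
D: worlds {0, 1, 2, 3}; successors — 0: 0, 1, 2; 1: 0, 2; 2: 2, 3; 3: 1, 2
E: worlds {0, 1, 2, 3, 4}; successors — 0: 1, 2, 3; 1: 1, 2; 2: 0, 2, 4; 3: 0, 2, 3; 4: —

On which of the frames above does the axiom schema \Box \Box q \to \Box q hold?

A, B, E

The schema corresponds to density: \forall x \forall y (Rxy \to \exists z (Rxz \wedge Rzy)).
A: ✓.
B: ✓.
C: fails — Rw0w4 but no z with Rw0z and Rzw4.
D: fails — R31 but no z with R3z and Rz1.
E: ✓.
Valid on: A, B, E.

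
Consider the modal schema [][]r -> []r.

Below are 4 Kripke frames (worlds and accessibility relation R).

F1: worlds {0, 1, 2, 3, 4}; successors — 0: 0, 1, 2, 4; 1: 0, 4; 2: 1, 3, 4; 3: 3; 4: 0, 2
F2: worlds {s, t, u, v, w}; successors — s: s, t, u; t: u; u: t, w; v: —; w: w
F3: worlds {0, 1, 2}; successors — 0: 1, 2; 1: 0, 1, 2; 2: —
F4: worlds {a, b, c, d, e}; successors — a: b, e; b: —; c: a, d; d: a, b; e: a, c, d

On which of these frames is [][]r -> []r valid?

The schema corresponds to density: forall x forall y (Rxy -> exists z (Rxz & Rzy)).
F1: fails — R21 but no z with R2z and Rz1.
F2: fails — Rut but no z with Ruz and Rzt.
F3: holds.
F4: fails — Rcd but no z with Rcz and Rzd.

F3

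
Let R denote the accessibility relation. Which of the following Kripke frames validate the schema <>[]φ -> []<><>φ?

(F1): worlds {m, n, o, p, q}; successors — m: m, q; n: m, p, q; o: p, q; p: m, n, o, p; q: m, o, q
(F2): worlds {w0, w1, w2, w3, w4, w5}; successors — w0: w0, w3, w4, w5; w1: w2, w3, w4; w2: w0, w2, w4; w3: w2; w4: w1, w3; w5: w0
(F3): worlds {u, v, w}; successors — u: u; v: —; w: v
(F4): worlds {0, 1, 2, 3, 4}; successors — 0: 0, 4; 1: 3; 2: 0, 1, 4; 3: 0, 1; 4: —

The schema corresponds to a generalized confluence (Geach) condition: forall x forall y forall z ((xRy & xRz) -> exists w (yRw & z R^2 w)).
(F1): holds.
(F2): fails — w0Rw3, w0Rw5 but no w with w3Rw and w5R²w.
(F3): fails — wRv, wRv but no t with vRt and vR²t.
(F4): fails — 0R0, 0R4 but no w with 0Rw and 4R²w.

(F1)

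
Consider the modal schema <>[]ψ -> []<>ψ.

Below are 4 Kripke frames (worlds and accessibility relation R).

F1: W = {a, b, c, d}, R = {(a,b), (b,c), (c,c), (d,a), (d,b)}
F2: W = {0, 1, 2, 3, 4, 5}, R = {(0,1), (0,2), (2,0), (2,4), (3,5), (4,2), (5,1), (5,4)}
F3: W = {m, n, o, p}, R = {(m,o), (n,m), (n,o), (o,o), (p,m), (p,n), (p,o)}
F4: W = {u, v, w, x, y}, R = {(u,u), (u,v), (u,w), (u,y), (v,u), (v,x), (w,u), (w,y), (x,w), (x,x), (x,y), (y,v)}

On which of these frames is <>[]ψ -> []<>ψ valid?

The schema corresponds to convergence: forall x forall y forall z (Rxy & Rxz -> exists w (Ryw & Rzw)).
F1: fails — Rdb and Rda but b and a have no common successor.
F2: fails — R02 and R01 but 2 and 1 have no common successor.
F3: satisfies the condition.
F4: fails — Ruv and Ruy but v and y have no common successor.

F3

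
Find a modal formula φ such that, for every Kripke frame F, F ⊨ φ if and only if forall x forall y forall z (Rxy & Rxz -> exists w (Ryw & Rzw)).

◇□ψ → □◇ψ

A defining formula is ◇□ψ → □◇ψ (the .2 axiom).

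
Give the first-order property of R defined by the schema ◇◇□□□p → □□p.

This is a Sahlqvist (Geach-type) schema ◇^2□^3p → □^2◇^0p.
First-order correspondent: ∀x ∀y ∀z ((xR²y ∧ xR²z) → ∃w (yR³w ∧ z = w)).

∀x ∀y ∀z ((xR²y ∧ xR²z) → ∃w (yR³w ∧ z = w))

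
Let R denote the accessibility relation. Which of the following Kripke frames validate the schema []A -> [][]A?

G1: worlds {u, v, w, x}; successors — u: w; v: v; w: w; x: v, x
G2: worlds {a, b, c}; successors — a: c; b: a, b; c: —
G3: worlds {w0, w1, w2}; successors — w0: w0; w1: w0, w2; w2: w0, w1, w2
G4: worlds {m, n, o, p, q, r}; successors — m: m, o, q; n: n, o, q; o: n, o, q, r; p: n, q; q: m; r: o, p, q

The schema corresponds to transitivity: forall x forall y forall z (Rxy & Ryz -> Rxz).
G1: satisfies the condition.
G2: fails — Rba and Rac but not Rbc.
G3: fails — Rw1w2 and Rw2w1 but not Rw1w1.
G4: fails — Rpn and Rno but not Rpo.

G1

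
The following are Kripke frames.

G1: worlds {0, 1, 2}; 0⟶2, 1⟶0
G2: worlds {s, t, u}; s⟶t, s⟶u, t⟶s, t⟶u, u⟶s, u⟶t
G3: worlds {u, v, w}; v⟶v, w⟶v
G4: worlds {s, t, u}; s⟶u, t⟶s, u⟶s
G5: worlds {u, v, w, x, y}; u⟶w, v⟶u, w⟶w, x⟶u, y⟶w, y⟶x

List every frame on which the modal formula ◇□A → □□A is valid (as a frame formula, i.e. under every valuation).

G1, G3, G4

Frame correspondent (Sahlqvist): ∀x ∀y ∀z ((xRy ∧ xR²z) → ∃w (yRw ∧ z = w)) — i.e. a generalized confluence (Geach) condition.
G1: ✓.
G2: fails — sRt, sR²t but no w with tRw and t=w.
G3: ✓.
G4: ✓.
G5: fails — yRw, yR²u but no t with wRt and u=t.
Valid on: G1, G3, G4.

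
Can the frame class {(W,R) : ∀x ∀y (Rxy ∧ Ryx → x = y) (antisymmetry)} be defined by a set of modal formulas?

No

Any modally definable frame class is closed under surjective bounded morphisms.
The 8-cycle (worlds a,b,c,d,e,f,g,h with a→b→c→d→e→f→g→h→a) is antisymmetric. Sending even-indexed worlds to • and odd-indexed worlds to ∘ is a surjective bounded morphism onto the two-world frame with •↔∘, which is not antisymmetric.
So the class is not modally definable.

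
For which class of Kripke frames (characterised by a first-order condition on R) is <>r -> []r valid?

partial functionality

Suppose ◇r→□r is valid. Take Rxy, Rxz and set V(r)={y}. Then ◇r at x, so □r at x, so r at z, i.e. z=y.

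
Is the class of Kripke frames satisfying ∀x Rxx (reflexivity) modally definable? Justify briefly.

Yes, by □q → q

Yes: it is reflexivity, defined by the T schema □q → q.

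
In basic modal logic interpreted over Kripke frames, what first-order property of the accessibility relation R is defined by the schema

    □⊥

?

This is the Ver axiom.
It corresponds to emptiness of R: ∀x ∀y ¬Rxy.

emptiness of R: ∀x ∀y ¬Rxy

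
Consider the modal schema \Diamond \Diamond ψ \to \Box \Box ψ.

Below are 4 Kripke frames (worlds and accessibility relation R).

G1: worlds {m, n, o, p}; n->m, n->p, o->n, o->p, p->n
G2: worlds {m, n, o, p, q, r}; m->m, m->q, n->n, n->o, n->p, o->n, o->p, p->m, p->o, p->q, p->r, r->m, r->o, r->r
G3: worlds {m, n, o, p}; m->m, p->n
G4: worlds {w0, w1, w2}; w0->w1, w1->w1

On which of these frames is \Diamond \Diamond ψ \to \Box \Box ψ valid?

G3, G4

This is the axiom for a generalized confluence (Geach) condition; its first-order frame correspondent is \forall x \forall y \forall z ((x R^2 y \wedge x R^2 z) \to \exists w (y = w \wedge z = w)).
G1: fails — oR²m, oR²n but m ≠ n.
G2: fails — mR²m, mR²q but m ≠ q.
G3: satisfies the condition.
G4: satisfies the condition.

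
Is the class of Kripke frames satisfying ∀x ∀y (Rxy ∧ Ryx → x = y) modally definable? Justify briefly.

No — not modally definable

Modal frame validity is preserved under surjective bounded morphisms.
The 6-cycle (worlds s,t,u,v,w,x with s→t→u→v→w→x→s) is antisymmetric. Sending even-indexed worlds to s and odd-indexed worlds to t is a surjective bounded morphism onto the two-world frame with s↔t, which is not antisymmetric.
Hence antisymmetry is not modally definable.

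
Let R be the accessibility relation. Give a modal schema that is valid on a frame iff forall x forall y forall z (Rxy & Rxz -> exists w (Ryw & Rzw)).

This is convergence; the standard corresponding axiom is .2: ◇□ψ → □◇ψ.
Suppose ◇□ψ→□◇ψ is valid. Take Rxy, Rxz and set V(ψ)={w : Ryw}. Then □ψ at y so ◇□ψ at x, so □◇ψ at x, so ◇ψ at z, giving w with Rzw and Ryw.

◇□ψ → □◇ψ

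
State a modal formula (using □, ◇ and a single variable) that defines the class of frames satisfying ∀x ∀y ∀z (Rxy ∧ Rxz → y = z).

A defining formula is ◇q → □q (the CD axiom).
Suppose ◇q→□q is valid. Take Rxy, Rxz and set V(q)={y}. Then ◇q at x, so □q at x, so q at z, i.e. z=y.

◇q → □q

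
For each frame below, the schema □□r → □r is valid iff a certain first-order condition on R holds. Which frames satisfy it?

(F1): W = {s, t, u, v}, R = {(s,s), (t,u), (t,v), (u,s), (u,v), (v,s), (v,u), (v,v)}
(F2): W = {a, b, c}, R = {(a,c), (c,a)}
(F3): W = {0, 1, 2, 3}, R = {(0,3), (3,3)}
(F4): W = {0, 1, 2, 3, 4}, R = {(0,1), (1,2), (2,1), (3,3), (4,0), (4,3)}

(F1), (F3)

Frame correspondent (Sahlqvist): ∀x ∀y (Rxy → ∃z (Rxz ∧ Rzy)) — i.e. density.
(F1): satisfies the condition.
(F2): fails — Rac but no z with Raz and Rzc.
(F3): satisfies the condition.
(F4): fails — R12 but no z with R1z and Rz2.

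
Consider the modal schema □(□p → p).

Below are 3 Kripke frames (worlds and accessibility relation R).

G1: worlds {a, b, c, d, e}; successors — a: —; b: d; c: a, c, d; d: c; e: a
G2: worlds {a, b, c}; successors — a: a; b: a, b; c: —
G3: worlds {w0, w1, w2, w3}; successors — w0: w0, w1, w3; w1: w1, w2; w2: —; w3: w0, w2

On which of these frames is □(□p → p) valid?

G2

The schema corresponds to shift-reflexivity: ∀x ∀y (Rxy → Ryy).
G1: fails — Rcd but not Rdd.
G2: satisfies the condition.
G3: fails — Rw1w2 but not Rw2w2.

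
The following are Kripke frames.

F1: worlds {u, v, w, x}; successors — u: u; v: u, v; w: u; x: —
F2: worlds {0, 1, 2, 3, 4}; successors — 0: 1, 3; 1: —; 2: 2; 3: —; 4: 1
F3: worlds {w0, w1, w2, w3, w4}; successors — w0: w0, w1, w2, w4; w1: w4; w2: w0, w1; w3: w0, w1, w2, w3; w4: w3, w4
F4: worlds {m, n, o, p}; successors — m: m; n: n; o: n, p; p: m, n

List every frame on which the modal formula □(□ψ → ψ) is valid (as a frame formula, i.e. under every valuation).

The schema corresponds to shift-reflexivity: ∀x ∀y (Rxy → Ryy).
F1: holds.
F2: fails — R01 but not R11.
F3: fails — Rw3w1 but not Rw1w1.
F4: fails — Rop but not Rpp.
Valid on: F1.

F1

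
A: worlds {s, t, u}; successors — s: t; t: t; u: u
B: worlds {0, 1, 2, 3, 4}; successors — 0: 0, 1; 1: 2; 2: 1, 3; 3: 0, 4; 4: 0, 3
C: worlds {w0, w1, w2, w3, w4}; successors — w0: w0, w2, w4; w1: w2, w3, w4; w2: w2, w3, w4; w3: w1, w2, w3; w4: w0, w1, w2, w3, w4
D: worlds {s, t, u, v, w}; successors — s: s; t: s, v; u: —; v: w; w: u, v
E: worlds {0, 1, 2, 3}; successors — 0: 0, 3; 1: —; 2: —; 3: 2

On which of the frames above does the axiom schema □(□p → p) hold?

The schema corresponds to shift-reflexivity: ∀x ∀y (Rxy → Ryy).
A: satisfies the condition.
B: fails — R34 but not R44.
C: fails — Rw3w1 but not Rw1w1.
D: fails — Rwu but not Ruu.
E: fails — R32 but not R22.

A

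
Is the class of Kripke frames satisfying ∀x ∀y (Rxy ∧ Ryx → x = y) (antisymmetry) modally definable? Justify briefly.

No

If a class were modally definable it would be closed under surjective bounded morphisms (Goldblatt–Thomason).
The 4-cycle (worlds a,b,c,d with a→b→c→d→a) is antisymmetric. Sending even-indexed worlds to a and odd-indexed worlds to b is a surjective bounded morphism onto the two-world frame with a↔b, which is not antisymmetric.
So the class is not modally definable.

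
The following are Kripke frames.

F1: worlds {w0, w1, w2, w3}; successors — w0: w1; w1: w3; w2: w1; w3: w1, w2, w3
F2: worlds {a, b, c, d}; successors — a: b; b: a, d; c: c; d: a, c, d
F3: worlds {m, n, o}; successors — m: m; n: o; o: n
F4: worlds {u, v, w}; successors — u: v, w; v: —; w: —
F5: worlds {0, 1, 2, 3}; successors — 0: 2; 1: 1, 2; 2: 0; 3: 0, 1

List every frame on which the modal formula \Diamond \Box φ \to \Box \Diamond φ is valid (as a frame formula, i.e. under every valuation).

F3

This is the axiom for convergence; its first-order frame correspondent is \forall x \forall y \forall z (Rxy \wedge Rxz \to \exists w (Ryw \wedge Rzw)).
F1: fails — Rw3w1 and Rw3w2 but w1 and w2 have no common successor.
F2: fails — Rba and Rbd but a and d have no common successor.
F3: condition met.
F4: fails — Ruv and Ruv but v and v have no common successor.
F5: fails — R12 and R11 but 2 and 1 have no common successor.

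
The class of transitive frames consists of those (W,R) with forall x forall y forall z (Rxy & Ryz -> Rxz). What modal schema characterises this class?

□r → □□r

The condition is transitivity. The 4 schema □r → □□r defines it.
Suppose □r→□□r is valid. Take Rxy, Ryz and set V(r)={w : Rxw}. Then □r at x, so □□r at x, so □r at y, so r at z, i.e. Rxz.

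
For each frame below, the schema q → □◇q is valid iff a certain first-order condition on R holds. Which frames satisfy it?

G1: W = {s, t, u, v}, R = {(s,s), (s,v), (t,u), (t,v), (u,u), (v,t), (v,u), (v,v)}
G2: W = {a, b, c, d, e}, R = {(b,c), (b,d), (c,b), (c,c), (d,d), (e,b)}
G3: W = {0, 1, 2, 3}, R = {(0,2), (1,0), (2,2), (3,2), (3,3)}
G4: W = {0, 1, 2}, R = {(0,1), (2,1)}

This is the axiom for symmetry; its first-order frame correspondent is ∀x ∀y (Rxy → Ryx).
G1: fails — Rvu but not Ruv.
G2: fails — Reb but not Rbe.
G3: fails — R10 but not R01.
G4: fails — R01 but not R10.

none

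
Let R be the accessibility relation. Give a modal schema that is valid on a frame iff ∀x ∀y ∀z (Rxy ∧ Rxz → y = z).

A defining formula is ◇r → □r (the CD axiom).
Suppose ◇r→□r is valid. Take Rxy, Rxz and set V(r)={y}. Then ◇r at x, so □r at x, so r at z, i.e. z=y.

◇r → □r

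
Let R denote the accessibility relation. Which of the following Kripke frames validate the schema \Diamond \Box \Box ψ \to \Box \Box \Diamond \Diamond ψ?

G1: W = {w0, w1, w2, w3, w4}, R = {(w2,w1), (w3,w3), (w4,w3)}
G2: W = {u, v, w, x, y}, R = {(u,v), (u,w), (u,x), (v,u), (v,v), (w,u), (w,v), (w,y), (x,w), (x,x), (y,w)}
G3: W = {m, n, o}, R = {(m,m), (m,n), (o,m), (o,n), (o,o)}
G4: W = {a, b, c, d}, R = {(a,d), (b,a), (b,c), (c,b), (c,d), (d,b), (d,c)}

G1, G2, G4

The schema corresponds to a generalized confluence (Geach) condition: \forall x \forall y \forall z ((xRy \wedge x R^2 z) \to \exists w (y R^2 w \wedge z R^2 w)).
G1: condition met.
G2: condition met.
G3: fails — mRm, mR²n but no w with mR²w and nR²w.
G4: condition met.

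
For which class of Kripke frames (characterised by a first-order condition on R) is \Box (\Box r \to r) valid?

Shift-reflexivity

This schema is the T□ axiom.
Its frame correspondent is shift-reflexivity — \forall x \forall y (Rxy \to Ryy).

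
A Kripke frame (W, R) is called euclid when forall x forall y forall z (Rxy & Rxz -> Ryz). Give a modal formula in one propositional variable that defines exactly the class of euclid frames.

This is the Euclidean property; the standard corresponding axiom is 5: ◇q → □◇q.
Suppose ◇q→□◇q is valid. Take Rxy, Rxz and set V(q)={y}. Then ◇q at x, so □◇q at x, so ◇q at z, so some w with Rzw has q; w=y, i.e. Rzy. By symmetry of the argument, Ryz.

◇q → □◇q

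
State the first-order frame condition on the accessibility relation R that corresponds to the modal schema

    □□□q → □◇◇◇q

This is a Sahlqvist (Geach-type) schema ◇^0□^3q → □^1◇^3q.
Minimal-valuation argument: fix x; take any y with xR^0y and any z with xR^1z. Set V(q) to the set of worlds R-reachable from y in exactly 3 steps. Then □^3q holds at y, so the antecedent holds at x; validity forces ◇^3q at z, giving a w with zR^3w and yR^3w.
First-order correspondent: ∀x ∀z (xRz → ∃w (xR³w ∧ zR³w)).

∀x ∀z (xRz → ∃w (xR³w ∧ zR³w))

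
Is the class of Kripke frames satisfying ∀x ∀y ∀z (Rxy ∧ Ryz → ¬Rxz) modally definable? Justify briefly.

If a class were modally definable it would be closed under surjective bounded morphisms (Goldblatt–Thomason).
The 7-cycle (worlds w0,w1,w2,w3,w4,w5,w6 with w0→w1→w2→w3→w4→w5→w6→w0) is intransitive. Mapping every world to a single reflexive point • is a surjective bounded morphism; the reflexive point is not intransitive (R••∧R•• but R••).
So the class is not modally definable.

No — not modally definable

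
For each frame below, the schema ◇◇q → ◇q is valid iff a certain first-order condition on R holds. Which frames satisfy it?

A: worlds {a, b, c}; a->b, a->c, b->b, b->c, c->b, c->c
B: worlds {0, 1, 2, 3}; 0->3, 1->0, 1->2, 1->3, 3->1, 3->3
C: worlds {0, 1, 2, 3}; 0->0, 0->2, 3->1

A, C

The schema corresponds to transitivity: ∀x ∀y ∀z (Rxy ∧ Ryz → Rxz).
A: ✓.
B: fails — R31 and R10 but not R30.
C: ✓.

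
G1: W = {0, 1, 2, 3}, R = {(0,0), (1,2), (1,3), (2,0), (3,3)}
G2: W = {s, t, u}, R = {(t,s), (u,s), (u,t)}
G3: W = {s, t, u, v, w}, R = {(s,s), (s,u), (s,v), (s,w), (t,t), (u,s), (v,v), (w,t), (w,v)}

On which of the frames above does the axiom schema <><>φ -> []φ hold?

The schema corresponds to a generalized confluence (Geach) condition: forall x forall y forall z ((x R^2 y & xRz) -> exists w (y = w & z = w)).
G1: fails — 1R²0, 1R2 but 0 ≠ 2.
G2: fails — uR²s, uRt but s ≠ t.
G3: fails — sR²s, sRu but s ≠ u.

none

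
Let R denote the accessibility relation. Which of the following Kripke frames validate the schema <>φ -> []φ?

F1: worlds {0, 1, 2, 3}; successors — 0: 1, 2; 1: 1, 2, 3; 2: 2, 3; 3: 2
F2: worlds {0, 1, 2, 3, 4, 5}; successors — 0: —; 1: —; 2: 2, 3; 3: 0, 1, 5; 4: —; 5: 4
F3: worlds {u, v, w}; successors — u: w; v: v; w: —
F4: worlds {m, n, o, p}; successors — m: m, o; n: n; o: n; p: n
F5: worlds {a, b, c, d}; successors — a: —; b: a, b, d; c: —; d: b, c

This is the axiom for partial functionality; its first-order frame correspondent is forall x forall y forall z (Rxy & Rxz -> y = z).
F1: fails — 0 sees both 1 and 2.
F2: fails — 2 sees both 2 and 3.
F3: condition met.
F4: fails — m sees both m and o.
F5: fails — b sees both a and b.

F3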